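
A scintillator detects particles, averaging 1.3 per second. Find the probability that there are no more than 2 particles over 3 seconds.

0.2531

Over the interval, μ = 1.3 × 3 = 3.9 (3 seconds).
P(N ≤ 2) = Σ_{j=0}^{2} e^(−μ) μ^j/j! ≈ 0.2531.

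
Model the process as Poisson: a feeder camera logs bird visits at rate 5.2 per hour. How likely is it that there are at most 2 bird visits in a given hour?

0.1088

With mean μ = 5.2 per hour,
P(N ≤ 2) = Σ_{j=0}^{2} e^(−μ) μ^j/j! ≈ 0.1088.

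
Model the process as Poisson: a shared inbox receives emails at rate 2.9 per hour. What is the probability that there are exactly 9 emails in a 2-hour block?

0.0620

Over the interval, μ = 2.9 × 2 = 5.8 (a 2-hour block = 2 hours).
P(N = 9) = e^(−μ) μ^9/9! = e^(−5.8) · 5.8^9/362880 ≈ 0.0620.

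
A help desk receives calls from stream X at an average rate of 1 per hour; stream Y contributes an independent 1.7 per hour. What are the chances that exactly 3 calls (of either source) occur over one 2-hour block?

0.1185

Independent Poisson processes superpose: combined rate λ = 1 + 1.7 = 2.7 per hour.
Over the interval, μ = 2.7 × 2 = 5.4 (a 2-hour block = 2 hours).
P(N = 3) = e^(−5.4) · 5.4^3/3! ≈ 0.1185.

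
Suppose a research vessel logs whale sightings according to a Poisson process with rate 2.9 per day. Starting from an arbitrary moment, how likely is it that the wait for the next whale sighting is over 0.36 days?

The wait for the next event is exponential with rate λ = 2.9 per day.
P(T > 0.36) = e^(−λt) = e^(−2.9 × 0.36) = e^(−1.044) ≈ 0.3520.

0.3520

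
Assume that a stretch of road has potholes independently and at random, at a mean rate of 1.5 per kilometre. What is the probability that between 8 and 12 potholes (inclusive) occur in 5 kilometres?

0.4327

Over the interval, μ = 1.5 × 5 = 7.5 (5 kilometres).
P(8 ≤ N ≤ 12) = Σ_{j=8}^{12} e^(−7.5) · 7.5^j/j! ≈ 0.4327.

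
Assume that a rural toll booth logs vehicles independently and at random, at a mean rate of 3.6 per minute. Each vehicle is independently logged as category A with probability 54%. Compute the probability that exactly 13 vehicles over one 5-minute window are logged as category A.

0.0667

Thinning: the vehicles that are logged as category A themselves form a Poisson process with rate 0.54 × 3.6 = 1.944 per minute.
Over the interval, μ = 1.944 × 5 = 9.72 (a 5-minute window = 5 minutes).
P(N = 13) = e^(−9.72) · 9.72^13/13! ≈ 0.0667.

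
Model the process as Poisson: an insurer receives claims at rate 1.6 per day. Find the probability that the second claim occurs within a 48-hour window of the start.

0.8288

Over the interval, μ = 1.6 × 2 = 3.2 (a 48-hour window = 2 days).
The second arrival falls in the interval iff at least 2 events occur there: P(S_2 ≤ t) = P(N ≥ 2) = 1 − P(N ≤ 1) ≈ 0.8288.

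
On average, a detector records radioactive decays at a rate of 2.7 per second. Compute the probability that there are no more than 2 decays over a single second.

With mean μ = 2.7 per second,
P(N ≤ 2) = Σ_{j=0}^{2} e^(−μ) μ^j/j! ≈ 0.4936.

0.4936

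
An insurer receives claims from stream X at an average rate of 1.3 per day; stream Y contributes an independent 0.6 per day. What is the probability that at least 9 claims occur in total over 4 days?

0.3518

Independent Poisson processes superpose: combined rate λ = 1.3 + 0.6 = 1.9 per day.
Over the interval, μ = 1.9 × 4 = 7.6 (4 days).
P(N ≥ 9) = 1 − P(N ≤ 8) ≈ 0.3518.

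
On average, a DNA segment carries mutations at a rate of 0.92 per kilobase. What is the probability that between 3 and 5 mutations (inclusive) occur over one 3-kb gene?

0.4593

Over the interval, μ = 0.92 × 3 = 2.76 (a 3-kb gene = 3 kilobases).
P(3 ≤ N ≤ 5) = Σ_{j=3}^{5} e^(−2.76) · 2.76^j/j! ≈ 0.4593.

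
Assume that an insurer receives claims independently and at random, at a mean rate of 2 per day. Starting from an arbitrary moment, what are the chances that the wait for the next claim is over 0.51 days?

The wait for the next event is exponential with rate λ = 2 per day.
P(T > 0.51) = e^(−λt) = e^(−2 × 0.51) = e^(−1.02) ≈ 0.3606.

0.3606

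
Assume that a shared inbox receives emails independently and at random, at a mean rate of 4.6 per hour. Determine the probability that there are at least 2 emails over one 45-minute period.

0.8587

Over the interval, μ = 4.6 × 0.75 = 3.45 (a 45-minute period = 0.75 hours).
P(N ≥ 2) = 1 − P(N ≤ 1) = 1 − Σ_{j=0}^{1} e^(−μ) μ^j/j! ≈ 0.8587.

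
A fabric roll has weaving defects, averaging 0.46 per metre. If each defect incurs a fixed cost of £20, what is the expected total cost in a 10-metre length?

E[N] = 0.46 × 10 = 4.6 (a 10-metre length = 10 metres); E[cost] = 4.6 × £20 = £92.

£92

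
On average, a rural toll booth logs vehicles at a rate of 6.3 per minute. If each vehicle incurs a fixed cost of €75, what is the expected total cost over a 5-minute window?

E[N] = 6.3 × 5 = 31.5 (a 5-minute window = 5 minutes); E[cost] = 31.5 × €75 = €2362.5.

€2362.5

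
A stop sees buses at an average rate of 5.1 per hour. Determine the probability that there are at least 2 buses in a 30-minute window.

Over the interval, μ = 5.1 × 0.5 = 2.55 (a 30-minute window = 0.5 hours).
P(N ≥ 2) = 1 − P(N ≤ 1) = 1 − Σ_{j=0}^{1} e^(−μ) μ^j/j! ≈ 0.7228.

0.7228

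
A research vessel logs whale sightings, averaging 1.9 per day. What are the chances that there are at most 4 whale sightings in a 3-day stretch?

Over the interval, μ = 1.9 × 3 = 5.7 (a 3-day stretch = 3 days).
P(N ≤ 4) = Σ_{j=0}^{4} e^(−μ) μ^j/j! ≈ 0.3272.

0.3272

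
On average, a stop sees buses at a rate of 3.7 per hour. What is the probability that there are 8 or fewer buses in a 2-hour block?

0.6757

Over the interval, μ = 3.7 × 2 = 7.4 (a 2-hour block = 2 hours).
P(N ≤ 8) = Σ_{j=0}^{8} e^(−μ) μ^j/j! ≈ 0.6757.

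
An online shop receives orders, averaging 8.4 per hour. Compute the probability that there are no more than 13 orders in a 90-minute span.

Over the interval, μ = 8.4 × 1.5 = 12.6 (a 90-minute span = 1.5 hours).
P(N ≤ 13) = Σ_{j=0}^{13} e^(−μ) μ^j/j! ≈ 0.6169.

0.6169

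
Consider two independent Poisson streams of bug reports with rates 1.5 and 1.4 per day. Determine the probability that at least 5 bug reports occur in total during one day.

0.1682

Independent Poisson processes superpose: combined rate λ = 1.5 + 1.4 = 2.9 per day.
So μ = 2.9.
P(N ≥ 5) = 1 − P(N ≤ 4) ≈ 0.1682.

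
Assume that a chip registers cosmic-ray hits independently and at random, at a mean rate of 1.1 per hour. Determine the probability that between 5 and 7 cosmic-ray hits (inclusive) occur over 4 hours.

0.3702

Over the interval, μ = 1.1 × 4 = 4.4 (4 hours).
P(5 ≤ N ≤ 7) = Σ_{j=5}^{7} e^(−4.4) · 4.4^j/j! ≈ 0.3702.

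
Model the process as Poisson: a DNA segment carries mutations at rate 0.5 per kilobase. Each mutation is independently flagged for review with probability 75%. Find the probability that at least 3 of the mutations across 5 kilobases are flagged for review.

0.2895

Thinning: the mutations that are flagged for review themselves form a Poisson process with rate 0.75 × 0.5 = 0.375 per kilobase.
Over the interval, μ = 0.375 × 5 = 1.875 (5 kilobases).
P(N ≥ 3) = 1 − P(N ≤ 2) ≈ 0.2895.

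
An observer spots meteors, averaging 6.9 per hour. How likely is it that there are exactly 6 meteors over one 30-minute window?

Over the interval, μ = 6.9 × 0.5 = 3.45 (a 30-minute window = 0.5 hours).
P(N = 6) = e^(−μ) μ^6/6! = e^(−3.45) · 3.45^6/720 ≈ 0.0743.

0.0743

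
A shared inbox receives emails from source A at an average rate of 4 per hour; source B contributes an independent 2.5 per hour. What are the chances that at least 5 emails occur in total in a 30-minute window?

0.2283

Independent Poisson processes superpose: combined rate λ = 4 + 2.5 = 6.5 per hour.
Over the interval, μ = 6.5 × 0.5 = 3.25 (a 30-minute window = 0.5 hours).
P(N ≥ 5) = 1 − P(N ≤ 4) ≈ 0.2283.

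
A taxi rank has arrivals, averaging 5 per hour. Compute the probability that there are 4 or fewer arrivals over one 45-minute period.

0.6775

Over the interval, μ = 5 × 0.75 = 3.75 (a 45-minute period = 0.75 hours).
P(N ≤ 4) = Σ_{j=0}^{4} e^(−μ) μ^j/j! ≈ 0.6775.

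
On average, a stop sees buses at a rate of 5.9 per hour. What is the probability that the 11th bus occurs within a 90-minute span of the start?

Over the interval, μ = 5.9 × 1.5 = 8.85 (a 90-minute span = 1.5 hours).
The 11th arrival falls in the interval iff at least 11 events occur there: P(S_11 ≤ t) = P(N ≥ 11) = 1 − P(N ≤ 10) ≈ 0.2764.

0.2764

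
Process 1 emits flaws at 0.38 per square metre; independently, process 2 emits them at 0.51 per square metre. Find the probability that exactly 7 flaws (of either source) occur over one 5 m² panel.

0.0801

Independent Poisson processes superpose: combined rate λ = 0.38 + 0.51 = 0.89 per square metre.
Over the interval, μ = 0.89 × 5 = 4.45 (a 5 m² panel = 5 square metres).
P(N = 7) = e^(−4.45) · 4.45^7/7! ≈ 0.0801.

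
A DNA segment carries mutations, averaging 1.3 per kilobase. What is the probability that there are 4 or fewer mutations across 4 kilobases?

0.4061

Over the interval, μ = 1.3 × 4 = 5.2 (4 kilobases).
P(N ≤ 4) = Σ_{j=0}^{4} e^(−μ) μ^j/j! ≈ 0.4061.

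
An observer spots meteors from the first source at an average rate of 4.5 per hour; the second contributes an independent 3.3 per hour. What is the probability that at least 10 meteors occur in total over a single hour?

0.2589

Independent Poisson processes superpose: combined rate λ = 4.5 + 3.3 = 7.8 per hour.
So μ = 7.8.
P(N ≥ 10) = 1 − P(N ≤ 9) ≈ 0.2589.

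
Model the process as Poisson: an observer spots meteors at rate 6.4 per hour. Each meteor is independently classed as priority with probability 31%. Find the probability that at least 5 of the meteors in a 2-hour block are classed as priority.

0.3649

Thinning: the meteors that are classed as priority themselves form a Poisson process with rate 0.31 × 6.4 = 1.984 per hour.
Over the interval, μ = 1.984 × 2 = 3.968 (a 2-hour block = 2 hours).
P(N ≥ 5) = 1 − P(N ≤ 4) ≈ 0.3649.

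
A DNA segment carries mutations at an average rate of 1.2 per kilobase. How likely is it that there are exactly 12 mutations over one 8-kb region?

0.0866

Over the interval, μ = 1.2 × 8 = 9.6 (an 8-kb region = 8 kilobases).
P(N = 12) = e^(−μ) μ^12/12! = e^(−9.6) · 9.6^12/479001600 ≈ 0.0866.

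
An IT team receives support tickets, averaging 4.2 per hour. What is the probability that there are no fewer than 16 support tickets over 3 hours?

Over the interval, μ = 4.2 × 3 = 12.6 (3 hours).
P(N ≥ 16) = 1 − P(N ≤ 15) = 1 − Σ_{j=0}^{15} e^(−μ) μ^j/j! ≈ 0.2022.

0.2022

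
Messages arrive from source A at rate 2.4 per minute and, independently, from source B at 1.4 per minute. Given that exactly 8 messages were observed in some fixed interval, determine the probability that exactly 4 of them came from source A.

0.2052

Given the total, each event is independently from source A with probability p = λ_A/(λ_A+λ_B) = 2.4/3.8 ≈ 0.6316.
So K ~ Binomial(8, 2.4/3.8): P(K = 4) = C(8,4) · (2.4/3.8)^4 · (1.4/3.8)^4 ≈ 0.2052.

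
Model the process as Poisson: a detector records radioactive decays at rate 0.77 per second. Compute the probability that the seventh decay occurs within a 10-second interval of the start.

0.6486

Over the interval, μ = 0.77 × 10 = 7.7 (a 10-second interval = 10 seconds).
The seventh arrival falls in the interval iff at least 7 events occur there: P(S_7 ≤ t) = P(N ≥ 7) = 1 − P(N ≤ 6) ≈ 0.6486.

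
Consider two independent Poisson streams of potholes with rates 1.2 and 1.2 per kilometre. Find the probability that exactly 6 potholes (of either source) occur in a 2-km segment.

0.1398

Independent Poisson processes superpose: combined rate λ = 1.2 + 1.2 = 2.4 per kilometre.
Over the interval, μ = 2.4 × 2 = 4.8 (a 2-km segment = 2 kilometres).
P(N = 6) = e^(−4.8) · 4.8^6/6! ≈ 0.1398.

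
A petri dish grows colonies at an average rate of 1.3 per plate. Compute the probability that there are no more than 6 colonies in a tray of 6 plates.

Over the interval, μ = 1.3 × 6 = 7.8 (a tray of 6 plates = 6 plates).
P(N ≤ 6) = Σ_{j=0}^{6} e^(−μ) μ^j/j! ≈ 0.3384.

0.3384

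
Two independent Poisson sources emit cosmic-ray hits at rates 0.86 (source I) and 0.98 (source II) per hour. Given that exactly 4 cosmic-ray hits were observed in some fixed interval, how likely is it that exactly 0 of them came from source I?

0.0805

Given the total, each event is independently from source I with probability p = λ_I/(λ_I+λ_II) = 0.86/1.84 ≈ 0.4674.
So K ~ Binomial(4, 0.86/1.84): P(K = 0) = C(4,0) · (0.86/1.84)^0 · (0.98/1.84)^4 ≈ 0.0805.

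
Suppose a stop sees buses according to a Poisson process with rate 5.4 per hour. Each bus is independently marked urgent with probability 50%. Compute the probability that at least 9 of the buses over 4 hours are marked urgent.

Thinning: the buses that are marked urgent themselves form a Poisson process with rate 0.5 × 5.4 = 2.7 per hour.
Over the interval, μ = 2.7 × 4 = 10.8 (4 hours).
P(N ≥ 9) = 1 − P(N ≤ 8) ≈ 0.7498.

0.7498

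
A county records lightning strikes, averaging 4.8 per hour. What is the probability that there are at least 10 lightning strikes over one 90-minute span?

Over the interval, μ = 4.8 × 1.5 = 7.2 (a 90-minute span = 1.5 hours).
P(N ≥ 10) = 1 − P(N ≤ 9) = 1 − Σ_{j=0}^{9} e^(−μ) μ^j/j! ≈ 0.1904.

0.1904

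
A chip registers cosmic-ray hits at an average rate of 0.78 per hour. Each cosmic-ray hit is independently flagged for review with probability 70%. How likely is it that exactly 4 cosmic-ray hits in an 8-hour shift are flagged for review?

0.1923

Thinning: the cosmic-ray hits that are flagged for review themselves form a Poisson process with rate 0.7 × 0.78 = 0.546 per hour.
Over the interval, μ = 0.546 × 8 = 4.368 (an 8-hour shift = 8 hours).
P(N = 4) = e^(−4.368) · 4.368^4/4! ≈ 0.1923.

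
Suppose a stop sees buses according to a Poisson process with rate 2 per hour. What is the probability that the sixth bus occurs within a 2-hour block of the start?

Over the interval, μ = 2 × 2 = 4 (a 2-hour block = 2 hours).
The sixth arrival falls in the interval iff at least 6 events occur there: P(S_6 ≤ t) = P(N ≥ 6) = 1 − P(N ≤ 5) ≈ 0.2149.

0.2149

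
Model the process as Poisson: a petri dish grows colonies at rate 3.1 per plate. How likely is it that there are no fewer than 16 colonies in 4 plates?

Over the interval, μ = 3.1 × 4 = 12.4 (4 plates).
P(N ≥ 16) = 1 − P(N ≤ 15) = 1 − Σ_{j=0}^{15} e^(−μ) μ^j/j! ≈ 0.1860.

0.1860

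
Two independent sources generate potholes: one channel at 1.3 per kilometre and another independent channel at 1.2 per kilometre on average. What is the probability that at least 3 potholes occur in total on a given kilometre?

Independent Poisson processes superpose: combined rate λ = 1.3 + 1.2 = 2.5 per kilometre.
So μ = 2.5.
P(N ≥ 3) = 1 − P(N ≤ 2) ≈ 0.4562.

0.4562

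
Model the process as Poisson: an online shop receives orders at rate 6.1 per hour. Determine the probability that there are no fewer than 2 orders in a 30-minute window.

Over the interval, μ = 6.1 × 0.5 = 3.05 (a 30-minute window = 0.5 hours).
P(N ≥ 2) = 1 − P(N ≤ 1) = 1 − Σ_{j=0}^{1} e^(−μ) μ^j/j! ≈ 0.8082.

0.8082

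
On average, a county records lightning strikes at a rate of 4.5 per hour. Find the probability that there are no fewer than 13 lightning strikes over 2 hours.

0.1242

Over the interval, μ = 4.5 × 2 = 9 (2 hours).
P(N ≥ 13) = 1 − P(N ≤ 12) = 1 − Σ_{j=0}^{12} e^(−μ) μ^j/j! ≈ 0.1242.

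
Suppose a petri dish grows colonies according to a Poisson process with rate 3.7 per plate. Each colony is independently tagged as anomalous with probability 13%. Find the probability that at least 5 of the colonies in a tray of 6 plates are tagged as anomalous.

0.1660

Thinning: the colonies that are tagged as anomalous themselves form a Poisson process with rate 0.13 × 3.7 = 0.481 per plate.
Over the interval, μ = 0.481 × 6 = 2.886 (a tray of 6 plates = 6 plates).
P(N ≥ 5) = 1 − P(N ≤ 4) ≈ 0.1660.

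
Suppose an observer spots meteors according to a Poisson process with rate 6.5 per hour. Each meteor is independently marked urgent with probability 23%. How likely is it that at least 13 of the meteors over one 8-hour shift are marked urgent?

Thinning: the meteors that are marked urgent themselves form a Poisson process with rate 0.23 × 6.5 = 1.495 per hour.
Over the interval, μ = 1.495 × 8 = 11.96 (an 8-hour shift = 8 hours).
P(N ≥ 13) = 1 − P(N ≤ 12) ≈ 0.4195.

0.4195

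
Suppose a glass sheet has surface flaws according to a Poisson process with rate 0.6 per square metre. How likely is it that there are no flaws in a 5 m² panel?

0.0498

Over the interval, μ = 0.6 × 5 = 3 (a 5 m² panel = 5 square metres).
P(N = 0) = e^(−μ) μ^0/0! = e^(−3) · 3^0/1 ≈ 0.0498.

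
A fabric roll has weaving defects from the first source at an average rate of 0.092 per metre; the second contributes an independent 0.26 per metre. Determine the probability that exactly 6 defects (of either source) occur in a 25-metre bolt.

0.0972

Independent Poisson processes superpose: combined rate λ = 0.092 + 0.26 = 0.352 per metre.
Over the interval, μ = 0.352 × 25 = 8.8 (a 25-metre bolt = 25 metres).
P(N = 6) = e^(−8.8) · 8.8^6/6! ≈ 0.0972.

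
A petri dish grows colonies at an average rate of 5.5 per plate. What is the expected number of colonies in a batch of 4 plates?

22

E[N] = λt = 5.5 × 4 = 22 (a batch of 4 plates = 4 plates).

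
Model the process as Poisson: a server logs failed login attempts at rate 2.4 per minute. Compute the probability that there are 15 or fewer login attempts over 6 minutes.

Over the interval, μ = 2.4 × 6 = 14.4 (6 minutes).
P(N ≤ 15) = Σ_{j=0}^{15} e^(−μ) μ^j/j! ≈ 0.6293.

0.6293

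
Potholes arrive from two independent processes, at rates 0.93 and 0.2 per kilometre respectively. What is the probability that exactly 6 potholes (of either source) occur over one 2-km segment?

Independent Poisson processes superpose: combined rate λ = 0.93 + 0.2 = 1.13 per kilometre.
Over the interval, μ = 1.13 × 2 = 2.26 (a 2-km segment = 2 kilometres).
P(N = 6) = e^(−2.26) · 2.26^6/6! ≈ 0.0193.

0.0193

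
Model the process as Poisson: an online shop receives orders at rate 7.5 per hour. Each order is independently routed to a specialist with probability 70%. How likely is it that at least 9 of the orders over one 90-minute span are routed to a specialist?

Thinning: the orders that are routed to a specialist themselves form a Poisson process with rate 0.7 × 7.5 = 5.25 per hour.
Over the interval, μ = 5.25 × 1.5 = 7.875 (a 90-minute span = 1.5 hours).
P(N ≥ 9) = 1 − P(N ≤ 8) ≈ 0.3900.

0.3900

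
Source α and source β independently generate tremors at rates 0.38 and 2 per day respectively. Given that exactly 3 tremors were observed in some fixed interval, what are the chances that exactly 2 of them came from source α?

Given the total, each event is independently from source α with probability p = λ_α/(λ_α+λ_β) = 0.38/2.38 ≈ 0.1597.
So K ~ Binomial(3, 0.38/2.38): P(K = 2) = C(3,2) · (0.38/2.38)^2 · (2/2.38)^1 ≈ 0.0643.

0.0643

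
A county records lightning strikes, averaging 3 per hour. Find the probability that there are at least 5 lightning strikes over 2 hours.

Over the interval, μ = 3 × 2 = 6 (2 hours).
P(N ≥ 5) = 1 − P(N ≤ 4) = 1 − Σ_{j=0}^{4} e^(−μ) μ^j/j! ≈ 0.7149.

0.7149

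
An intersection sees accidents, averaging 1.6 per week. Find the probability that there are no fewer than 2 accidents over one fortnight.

0.8288

Over the interval, μ = 1.6 × 2 = 3.2 (a fortnight = 2 weeks).
P(N ≥ 2) = 1 − P(N ≤ 1) = 1 − Σ_{j=0}^{1} e^(−μ) μ^j/j! ≈ 0.8288.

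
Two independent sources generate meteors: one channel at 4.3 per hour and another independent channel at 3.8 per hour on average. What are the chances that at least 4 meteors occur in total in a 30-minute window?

Independent Poisson processes superpose: combined rate λ = 4.3 + 3.8 = 8.1 per hour.
Over the interval, μ = 8.1 × 0.5 = 4.05 (a 30-minute window = 0.5 hours).
P(N ≥ 4) = 1 − P(N ≤ 3) ≈ 0.5762.

0.5762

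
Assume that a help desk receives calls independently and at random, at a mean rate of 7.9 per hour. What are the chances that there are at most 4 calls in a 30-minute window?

Over the interval, μ = 7.9 × 0.5 = 3.95 (a 30-minute window = 0.5 hours).
P(N ≤ 4) = Σ_{j=0}^{4} e^(−μ) μ^j/j! ≈ 0.6386.

0.6386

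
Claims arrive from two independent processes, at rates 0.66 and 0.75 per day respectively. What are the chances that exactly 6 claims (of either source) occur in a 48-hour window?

Independent Poisson processes superpose: combined rate λ = 0.66 + 0.75 = 1.41 per day.
Over the interval, μ = 1.41 × 2 = 2.82 (a 48-hour window = 2 days).
P(N = 6) = e^(−2.82) · 2.82^6/6! ≈ 0.0416.

0.0416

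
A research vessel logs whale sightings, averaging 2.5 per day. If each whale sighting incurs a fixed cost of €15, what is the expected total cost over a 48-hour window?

€75

E[N] = 2.5 × 2 = 5 (a 48-hour window = 2 days); E[cost] = 5 × €15 = €75.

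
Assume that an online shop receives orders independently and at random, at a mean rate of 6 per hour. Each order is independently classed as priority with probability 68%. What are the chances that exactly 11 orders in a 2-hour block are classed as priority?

Thinning: the orders that are classed as priority themselves form a Poisson process with rate 0.68 × 6 = 4.08 per hour.
Over the interval, μ = 4.08 × 2 = 8.16 (a 2-hour block = 2 hours).
P(N = 11) = e^(−8.16) · 8.16^11/11! ≈ 0.0765.

0.0765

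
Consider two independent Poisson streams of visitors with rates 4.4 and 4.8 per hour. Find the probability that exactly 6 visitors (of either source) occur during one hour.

Independent Poisson processes superpose: combined rate λ = 4.4 + 4.8 = 9.2 per hour.
So μ = 9.2.
P(N = 6) = e^(−9.2) · 9.2^6/6! ≈ 0.0851.

0.0851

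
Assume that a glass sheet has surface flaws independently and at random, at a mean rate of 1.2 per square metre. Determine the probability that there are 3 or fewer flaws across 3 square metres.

0.5152

Over the interval, μ = 1.2 × 3 = 3.6 (3 square metres).
P(N ≤ 3) = Σ_{j=0}^{3} e^(−μ) μ^j/j! ≈ 0.5152.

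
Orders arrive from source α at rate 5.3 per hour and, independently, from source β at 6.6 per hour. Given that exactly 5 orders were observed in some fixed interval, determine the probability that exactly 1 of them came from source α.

0.2107

Given the total, each event is independently from source α with probability p = λ_α/(λ_α+λ_β) = 5.3/11.9 ≈ 0.4454.
So K ~ Binomial(5, 5.3/11.9): P(K = 1) = C(5,1) · (5.3/11.9)^1 · (6.6/11.9)^4 ≈ 0.2107.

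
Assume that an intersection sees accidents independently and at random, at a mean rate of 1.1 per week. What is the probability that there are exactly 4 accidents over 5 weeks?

Over the interval, μ = 1.1 × 5 = 5.5 (5 weeks).
P(N = 4) = e^(−μ) μ^4/4! = e^(−5.5) · 5.5^4/24 ≈ 0.1558.

0.1558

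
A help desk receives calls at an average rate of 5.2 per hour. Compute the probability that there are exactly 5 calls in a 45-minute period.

Over the interval, μ = 5.2 × 0.75 = 3.9 (a 45-minute period = 0.75 hours).
P(N = 5) = e^(−μ) μ^5/5! = e^(−3.9) · 3.9^5/120 ≈ 0.1522.

0.1522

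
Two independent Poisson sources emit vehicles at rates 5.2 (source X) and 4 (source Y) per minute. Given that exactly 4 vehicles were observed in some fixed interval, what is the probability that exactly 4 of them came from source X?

0.1021

Given the total, each event is independently from source X with probability p = λ_X/(λ_X+λ_Y) = 5.2/9.2 ≈ 0.5652.
So K ~ Binomial(4, 5.2/9.2): P(K = 4) = C(4,4) · (5.2/9.2)^4 · (4/9.2)^0 ≈ 0.1021.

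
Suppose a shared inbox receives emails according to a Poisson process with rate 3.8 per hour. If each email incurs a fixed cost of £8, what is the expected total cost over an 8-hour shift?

E[N] = 3.8 × 8 = 30.4 (an 8-hour shift = 8 hours); E[cost] = 30.4 × £8 = £243.2.

£243.2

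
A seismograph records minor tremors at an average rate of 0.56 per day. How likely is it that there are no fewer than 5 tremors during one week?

Over the interval, μ = 0.56 × 7 = 3.92 (a week = 7 days).
P(N ≥ 5) = 1 − P(N ≤ 4) = 1 − Σ_{j=0}^{4} e^(−μ) μ^j/j! ≈ 0.3555.

0.3555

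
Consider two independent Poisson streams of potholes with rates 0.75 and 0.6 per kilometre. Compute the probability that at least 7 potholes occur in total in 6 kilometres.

0.6987

Independent Poisson processes superpose: combined rate λ = 0.75 + 0.6 = 1.35 per kilometre.
Over the interval, μ = 1.35 × 6 = 8.1 (6 kilometres).
P(N ≥ 7) = 1 − P(N ≤ 6) ≈ 0.6987.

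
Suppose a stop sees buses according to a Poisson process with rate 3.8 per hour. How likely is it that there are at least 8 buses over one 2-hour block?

0.4900

Over the interval, μ = 3.8 × 2 = 7.6 (a 2-hour block = 2 hours).
P(N ≥ 8) = 1 − P(N ≤ 7) = 1 − Σ_{j=0}^{7} e^(−μ) μ^j/j! ≈ 0.4900.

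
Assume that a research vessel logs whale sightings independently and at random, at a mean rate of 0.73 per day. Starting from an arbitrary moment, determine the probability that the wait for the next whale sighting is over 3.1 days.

0.1040

The wait for the next event is exponential with rate λ = 0.73 per day.
P(T > 3.1) = e^(−λt) = e^(−0.73 × 3.1) = e^(−2.263) ≈ 0.1040.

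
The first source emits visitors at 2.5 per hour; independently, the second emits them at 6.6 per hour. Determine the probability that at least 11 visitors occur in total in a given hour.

Independent Poisson processes superpose: combined rate λ = 2.5 + 6.6 = 9.1 per hour.
So μ = 9.1.
P(N ≥ 11) = 1 − P(N ≤ 10) ≈ 0.3059.

0.3059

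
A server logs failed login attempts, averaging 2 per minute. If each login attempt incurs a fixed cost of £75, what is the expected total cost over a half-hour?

£4500

E[N] = 2 × 30 = 60 (a half-hour = 30 minutes); E[cost] = 60 × £75 = £4500.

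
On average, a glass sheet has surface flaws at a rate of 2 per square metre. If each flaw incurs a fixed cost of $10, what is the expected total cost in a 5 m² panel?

$100

E[N] = 2 × 5 = 10 (a 5 m² panel = 5 square metres); E[cost] = 10 × $10 = $100.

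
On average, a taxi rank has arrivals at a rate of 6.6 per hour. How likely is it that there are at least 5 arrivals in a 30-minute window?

0.2374

Over the interval, μ = 6.6 × 0.5 = 3.3 (a 30-minute window = 0.5 hours).
P(N ≥ 5) = 1 − P(N ≤ 4) = 1 − Σ_{j=0}^{4} e^(−μ) μ^j/j! ≈ 0.2374.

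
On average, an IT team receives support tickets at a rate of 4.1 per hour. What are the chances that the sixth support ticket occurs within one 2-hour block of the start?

0.8264

Over the interval, μ = 4.1 × 2 = 8.2 (a 2-hour block = 2 hours).
The sixth arrival falls in the interval iff at least 6 events occur there: P(S_6 ≤ t) = P(N ≥ 6) = 1 − P(N ≤ 5) ≈ 0.8264.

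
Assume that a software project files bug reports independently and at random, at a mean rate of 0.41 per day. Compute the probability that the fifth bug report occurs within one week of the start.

Over the interval, μ = 0.41 × 7 = 2.87 (a week = 7 days).
The fifth arrival falls in the interval iff at least 5 events occur there: P(S_5 ≤ t) = P(N ≥ 5) = 1 − P(N ≤ 4) ≈ 0.1634.

0.1634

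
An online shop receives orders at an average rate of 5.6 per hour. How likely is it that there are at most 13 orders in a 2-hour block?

0.7624

Over the interval, μ = 5.6 × 2 = 11.2 (a 2-hour block = 2 hours).
P(N ≤ 13) = Σ_{j=0}^{13} e^(−μ) μ^j/j! ≈ 0.7624.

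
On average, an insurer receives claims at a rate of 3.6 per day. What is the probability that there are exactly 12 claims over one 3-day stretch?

0.1072

Over the interval, μ = 3.6 × 3 = 10.8 (a 3-day stretch = 3 days).
P(N = 12) = e^(−μ) μ^12/12! = e^(−10.8) · 10.8^12/479001600 ≈ 0.1072.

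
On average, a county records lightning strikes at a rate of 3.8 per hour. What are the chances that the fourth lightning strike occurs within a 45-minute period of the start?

0.3192

Over the interval, μ = 3.8 × 0.75 = 2.85 (a 45-minute period = 0.75 hours).
The fourth arrival falls in the interval iff at least 4 events occur there: P(S_4 ≤ t) = P(N ≥ 4) = 1 − P(N ≤ 3) ≈ 0.3192.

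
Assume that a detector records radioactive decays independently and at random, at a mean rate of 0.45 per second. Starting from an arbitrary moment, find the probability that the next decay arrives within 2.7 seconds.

0.7033

Inter-arrival times are exponential with rate λ = 0.45 per second.
P(T ≤ 2.7) = 1 − e^(−λt) = 1 − e^(−0.45 × 2.7) = 1 − e^(−1.215) ≈ 0.7033.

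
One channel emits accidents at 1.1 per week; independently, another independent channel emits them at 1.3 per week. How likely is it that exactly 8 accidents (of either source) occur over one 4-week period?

Independent Poisson processes superpose: combined rate λ = 1.1 + 1.3 = 2.4 per week.
Over the interval, μ = 2.4 × 4 = 9.6 (a 4-week period = 4 weeks).
P(N = 8) = e^(−9.6) · 9.6^8/8! ≈ 0.1212.

0.1212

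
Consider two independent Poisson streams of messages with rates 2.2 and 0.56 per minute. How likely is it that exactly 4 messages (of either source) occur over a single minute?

Independent Poisson processes superpose: combined rate λ = 2.2 + 0.56 = 2.76 per minute.
So μ = 2.76.
P(N = 4) = e^(−2.76) · 2.76^4/4! ≈ 0.1530.

0.1530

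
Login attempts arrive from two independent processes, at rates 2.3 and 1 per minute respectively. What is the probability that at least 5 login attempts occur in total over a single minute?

0.2374

Independent Poisson processes superpose: combined rate λ = 2.3 + 1 = 3.3 per minute.
So μ = 3.3.
P(N ≥ 5) = 1 − P(N ≤ 4) ≈ 0.2374.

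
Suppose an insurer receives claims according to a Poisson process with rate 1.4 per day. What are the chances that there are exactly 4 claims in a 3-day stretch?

Over the interval, μ = 1.4 × 3 = 4.2 (a 3-day stretch = 3 days).
P(N = 4) = e^(−μ) μ^4/4! = e^(−4.2) · 4.2^4/24 ≈ 0.1944.

0.1944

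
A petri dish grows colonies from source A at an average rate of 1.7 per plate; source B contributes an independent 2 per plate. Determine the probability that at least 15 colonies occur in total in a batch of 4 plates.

Independent Poisson processes superpose: combined rate λ = 1.7 + 2 = 3.7 per plate.
Over the interval, μ = 3.7 × 4 = 14.8 (a batch of 4 plates = 4 plates).
P(N ≥ 15) = 1 − P(N ≤ 14) ≈ 0.5137.

0.5137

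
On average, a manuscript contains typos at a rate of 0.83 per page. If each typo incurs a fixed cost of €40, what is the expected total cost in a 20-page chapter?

E[N] = 0.83 × 20 = 16.6 (a 20-page chapter = 20 pages); E[cost] = 16.6 × €40 = €664.

€664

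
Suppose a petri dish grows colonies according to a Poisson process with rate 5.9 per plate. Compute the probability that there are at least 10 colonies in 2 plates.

0.7397

Over the interval, μ = 5.9 × 2 = 11.8 (2 plates).
P(N ≥ 10) = 1 − P(N ≤ 9) = 1 − Σ_{j=0}^{9} e^(−μ) μ^j/j! ≈ 0.7397.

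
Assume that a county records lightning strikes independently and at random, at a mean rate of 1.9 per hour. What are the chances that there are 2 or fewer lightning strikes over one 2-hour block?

Over the interval, μ = 1.9 × 2 = 3.8 (a 2-hour block = 2 hours).
P(N ≤ 2) = Σ_{j=0}^{2} e^(−μ) μ^j/j! ≈ 0.2689.

0.2689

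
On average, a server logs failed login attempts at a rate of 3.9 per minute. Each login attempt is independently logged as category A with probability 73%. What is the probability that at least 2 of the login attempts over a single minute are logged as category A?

0.7768

Thinning: the login attempts that are logged as category A themselves form a Poisson process with rate 0.73 × 3.9 = 2.847 per minute.
So μ = 2.847.
P(N ≥ 2) = 1 − P(N ≤ 1) ≈ 0.7768.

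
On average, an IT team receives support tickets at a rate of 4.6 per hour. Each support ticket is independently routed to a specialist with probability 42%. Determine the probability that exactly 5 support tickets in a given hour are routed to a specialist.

Thinning: the support tickets that are routed to a specialist themselves form a Poisson process with rate 0.42 × 4.6 = 1.932 per hour.
So μ = 1.932.
P(N = 5) = e^(−1.932) · 1.932^5/5! ≈ 0.0325.

0.0325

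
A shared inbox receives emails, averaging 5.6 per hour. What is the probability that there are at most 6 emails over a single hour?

0.6703

With mean μ = 5.6 per hour,
P(N ≤ 6) = Σ_{j=0}^{6} e^(−μ) μ^j/j! ≈ 0.6703.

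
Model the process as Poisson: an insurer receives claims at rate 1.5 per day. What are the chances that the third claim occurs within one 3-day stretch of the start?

Over the interval, μ = 1.5 × 3 = 4.5 (a 3-day stretch = 3 days).
The third arrival falls in the interval iff at least 3 events occur there: P(S_3 ≤ t) = P(N ≥ 3) = 1 − P(N ≤ 2) ≈ 0.8264.

0.8264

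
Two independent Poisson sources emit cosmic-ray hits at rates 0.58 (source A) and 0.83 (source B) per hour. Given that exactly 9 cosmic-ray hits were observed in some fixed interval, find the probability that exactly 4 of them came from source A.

Given the total, each event is independently from source A with probability p = λ_A/(λ_A+λ_B) = 0.58/1.41 ≈ 0.4113.
So K ~ Binomial(9, 0.58/1.41): P(K = 4) = C(9,4) · (0.58/1.41)^4 · (0.83/1.41)^5 ≈ 0.2550.

0.2550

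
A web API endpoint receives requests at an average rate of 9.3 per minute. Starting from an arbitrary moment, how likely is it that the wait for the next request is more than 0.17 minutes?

The wait for the next event is exponential with rate λ = 9.3 per minute.
P(T > 0.17) = e^(−λt) = e^(−9.3 × 0.17) = e^(−1.581) ≈ 0.2058.

0.2058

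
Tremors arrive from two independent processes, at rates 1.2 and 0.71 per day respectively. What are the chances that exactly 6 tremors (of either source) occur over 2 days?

Independent Poisson processes superpose: combined rate λ = 1.2 + 0.71 = 1.91 per day.
Over the interval, μ = 1.91 × 2 = 3.82 (2 days).
P(N = 6) = e^(−3.82) · 3.82^6/6! ≈ 0.0946.

0.0946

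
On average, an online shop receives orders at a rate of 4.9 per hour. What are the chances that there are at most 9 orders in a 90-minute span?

Over the interval, μ = 4.9 × 1.5 = 7.35 (a 90-minute span = 1.5 hours).
P(N ≤ 9) = Σ_{j=0}^{9} e^(−μ) μ^j/j! ≈ 0.7933.

0.7933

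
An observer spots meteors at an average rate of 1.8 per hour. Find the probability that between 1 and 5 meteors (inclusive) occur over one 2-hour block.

Over the interval, μ = 1.8 × 2 = 3.6 (a 2-hour block = 2 hours).
P(1 ≤ N ≤ 5) = Σ_{j=1}^{5} e^(−3.6) · 3.6^j/j! ≈ 0.8168.

0.8168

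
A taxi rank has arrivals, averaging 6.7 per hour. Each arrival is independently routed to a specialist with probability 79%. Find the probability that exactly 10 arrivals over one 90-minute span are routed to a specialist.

0.0977

Thinning: the arrivals that are routed to a specialist themselves form a Poisson process with rate 0.79 × 6.7 = 5.293 per hour.
Over the interval, μ = 5.293 × 1.5 = 7.9395 (a 90-minute span = 1.5 hours).
P(N = 10) = e^(−7.9395) · 7.9395^10/10! ≈ 0.0977.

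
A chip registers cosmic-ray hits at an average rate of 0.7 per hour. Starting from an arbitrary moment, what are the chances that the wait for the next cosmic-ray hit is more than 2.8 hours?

The wait for the next event is exponential with rate λ = 0.7 per hour.
P(T > 2.8) = e^(−λt) = e^(−0.7 × 2.8) = e^(−1.96) ≈ 0.1409.

0.1409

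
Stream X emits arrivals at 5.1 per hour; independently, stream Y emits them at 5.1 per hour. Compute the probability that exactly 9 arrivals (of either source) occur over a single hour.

Independent Poisson processes superpose: combined rate λ = 5.1 + 5.1 = 10.2 per hour.
So μ = 10.2.
P(N = 9) = e^(−10.2) · 10.2^9/9! ≈ 0.1224.

0.1224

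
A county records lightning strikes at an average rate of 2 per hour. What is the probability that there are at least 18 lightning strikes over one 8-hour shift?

0.3407

Over the interval, μ = 2 × 8 = 16 (an 8-hour shift = 8 hours).
P(N ≥ 18) = 1 − P(N ≤ 17) = 1 − Σ_{j=0}^{17} e^(−μ) μ^j/j! ≈ 0.3407.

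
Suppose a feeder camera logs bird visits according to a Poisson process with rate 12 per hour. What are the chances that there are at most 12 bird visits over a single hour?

0.5760

With mean μ = 12 per hour,
P(N ≤ 12) = Σ_{j=0}^{12} e^(−μ) μ^j/j! ≈ 0.5760.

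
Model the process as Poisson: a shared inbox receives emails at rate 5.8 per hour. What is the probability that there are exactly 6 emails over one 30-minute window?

0.0455

Over the interval, μ = 5.8 × 0.5 = 2.9 (a 30-minute window = 0.5 hours).
P(N = 6) = e^(−μ) μ^6/6! = e^(−2.9) · 2.9^6/720 ≈ 0.0455.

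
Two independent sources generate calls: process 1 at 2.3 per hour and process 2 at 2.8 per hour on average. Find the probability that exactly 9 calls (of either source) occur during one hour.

0.0392

Independent Poisson processes superpose: combined rate λ = 2.3 + 2.8 = 5.1 per hour.
So μ = 5.1.
P(N = 9) = e^(−5.1) · 5.1^9/9! ≈ 0.0392.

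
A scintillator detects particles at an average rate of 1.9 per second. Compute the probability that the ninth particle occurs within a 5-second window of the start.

Over the interval, μ = 1.9 × 5 = 9.5 (a 5-second window = 5 seconds).
The ninth arrival falls in the interval iff at least 9 events occur there: P(S_9 ≤ t) = P(N ≥ 9) = 1 − P(N ≤ 8) ≈ 0.6082.

0.6082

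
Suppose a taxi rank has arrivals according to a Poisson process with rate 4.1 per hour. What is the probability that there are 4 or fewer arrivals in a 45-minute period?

0.8025

Over the interval, μ = 4.1 × 0.75 = 3.075 (a 45-minute period = 0.75 hours).
P(N ≤ 4) = Σ_{j=0}^{4} e^(−μ) μ^j/j! ≈ 0.8025.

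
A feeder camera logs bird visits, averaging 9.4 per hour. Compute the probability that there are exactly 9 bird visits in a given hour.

With mean μ = 9.4 per hour,
P(N = 9) = e^(−μ) μ^9/9! = e^(−9.4) · 9.4^9/362880 ≈ 0.1306.

0.1306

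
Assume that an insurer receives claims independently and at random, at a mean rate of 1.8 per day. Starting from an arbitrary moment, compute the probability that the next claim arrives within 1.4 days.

0.9195

Inter-arrival times are exponential with rate λ = 1.8 per day.
P(T ≤ 1.4) = 1 − e^(−λt) = 1 − e^(−1.8 × 1.4) = 1 − e^(−2.52) ≈ 0.9195.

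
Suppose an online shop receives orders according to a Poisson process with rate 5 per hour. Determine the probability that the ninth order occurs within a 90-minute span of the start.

Over the interval, μ = 5 × 1.5 = 7.5 (a 90-minute span = 1.5 hours).
The ninth arrival falls in the interval iff at least 9 events occur there: P(S_9 ≤ t) = P(N ≥ 9) = 1 − P(N ≤ 8) ≈ 0.3380.

0.3380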